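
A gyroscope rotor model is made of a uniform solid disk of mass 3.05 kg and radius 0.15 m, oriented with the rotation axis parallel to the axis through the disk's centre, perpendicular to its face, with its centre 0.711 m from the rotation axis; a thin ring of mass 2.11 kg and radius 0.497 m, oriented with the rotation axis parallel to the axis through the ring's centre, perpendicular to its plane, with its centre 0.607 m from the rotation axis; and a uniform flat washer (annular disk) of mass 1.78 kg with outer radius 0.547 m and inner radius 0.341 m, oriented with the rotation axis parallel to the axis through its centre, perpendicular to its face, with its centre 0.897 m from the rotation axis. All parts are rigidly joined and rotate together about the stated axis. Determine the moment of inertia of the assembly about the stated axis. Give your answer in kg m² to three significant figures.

Solid disk: I_cm = (1/2)MR² = (1/2)(3.05)(0.15)² = 0.034312 kg m²; centre at d = 0.711 m, so the parallel axis theorem gives I = 0.034312 + (3.05)(0.711)² = 1.5762 kg m².
Thin ring: I_cm = MR² = (2.11)(0.497)² = 0.52119 kg m²; centre at d = 0.607 m, so the parallel axis theorem gives I = 0.52119 + (2.11)(0.607)² = 1.2986 kg m².
Annular disk: I_cm = (1/2)M(R²+r²) = (1/2)(1.78)[(0.547)² + (0.341)²] = 0.36979 kg m²; centre at d = 0.897 m, so the parallel axis theorem gives I = 0.36979 + (1.78)(0.897)² = 1.802 kg m².
Total I = 1.5762 + 1.2986 + 1.802 = 4.6768 kg m².

4.68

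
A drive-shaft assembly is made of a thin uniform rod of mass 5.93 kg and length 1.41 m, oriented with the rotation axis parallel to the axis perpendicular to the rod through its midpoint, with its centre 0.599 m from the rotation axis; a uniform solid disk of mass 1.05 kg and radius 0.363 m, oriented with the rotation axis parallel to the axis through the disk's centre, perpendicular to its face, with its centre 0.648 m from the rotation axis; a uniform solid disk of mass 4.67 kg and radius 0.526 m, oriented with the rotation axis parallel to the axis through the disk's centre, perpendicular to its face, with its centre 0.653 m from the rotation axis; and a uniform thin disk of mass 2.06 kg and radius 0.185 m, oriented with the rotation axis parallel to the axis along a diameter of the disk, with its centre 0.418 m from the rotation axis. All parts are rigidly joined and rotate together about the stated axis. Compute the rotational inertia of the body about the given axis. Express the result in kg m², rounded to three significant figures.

6.64

Thin rod: I_cm = (1/12)ML² = (1/12)(5.93)(1.41)² = 0.98245 kg m²; centre at d = 0.599 m, so I = I_cm + Md² gives I = 0.98245 + (5.93)(0.599)² = 3.1101 kg m².
Solid disk: I_cm = (1/2)MR² = (1/2)(1.05)(0.363)² = 0.069179 kg m²; centre at d = 0.648 m, so I = I_cm + Md² gives I = 0.069179 + (1.05)(0.648)² = 0.51008 kg m².
Solid disk: I_cm = (1/2)MR² = (1/2)(4.67)(0.526)² = 0.64604 kg m²; centre at d = 0.653 m, so I = I_cm + Md² gives I = 0.64604 + (4.67)(0.653)² = 2.6374 kg m².
Thin disk: I_cm = (1/4)MR² = (1/4)(2.06)(0.185)² = 0.017626 kg m²; centre at d = 0.418 m, so I = I_cm + Md² gives I = 0.017626 + (2.06)(0.418)² = 0.37756 kg m².
Total I = 3.1101 + 0.51008 + 2.6374 + 0.37756 = 6.6351 kg m².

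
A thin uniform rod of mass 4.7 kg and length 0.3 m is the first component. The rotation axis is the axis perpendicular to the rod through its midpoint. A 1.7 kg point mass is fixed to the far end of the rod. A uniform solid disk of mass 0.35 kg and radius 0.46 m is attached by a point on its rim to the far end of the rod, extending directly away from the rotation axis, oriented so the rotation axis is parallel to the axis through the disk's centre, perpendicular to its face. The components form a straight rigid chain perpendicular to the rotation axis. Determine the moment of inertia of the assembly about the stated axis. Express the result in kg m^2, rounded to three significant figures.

0.241

Thin rod: I_cm = (1/12)ML² = (1/12)(4.7)(0.3)² = 0.03525 kg m^2; axis through the centre, so I = 0.03525 kg m^2.
Point mass: I_cm = 0; centre at d = 0.15 m, so I = I_cm + Md² gives I = 0 + (1.7)(0.15)² = 0.03825 kg m^2.
Solid disk: I_cm = (1/2)MR² = (1/2)(0.35)(0.46)² = 0.03703 kg m^2; centre at d = 0.15 + 0.46 = 0.61 m, so I = I_cm + Md² gives I = 0.03703 + (0.35)(0.61)² = 0.16726 kg m^2.
Total I = 0.03525 + 0.03825 + 0.16726 = 0.24077 kg m^2.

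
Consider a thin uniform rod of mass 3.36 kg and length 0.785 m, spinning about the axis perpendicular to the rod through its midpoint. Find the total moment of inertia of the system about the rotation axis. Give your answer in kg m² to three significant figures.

I_cm = (1/12)ML² = (1/12)(3.36)(0.785)² = 0.17254 kg m²; axis through the centre, so I = 0.17254 kg m².

0.173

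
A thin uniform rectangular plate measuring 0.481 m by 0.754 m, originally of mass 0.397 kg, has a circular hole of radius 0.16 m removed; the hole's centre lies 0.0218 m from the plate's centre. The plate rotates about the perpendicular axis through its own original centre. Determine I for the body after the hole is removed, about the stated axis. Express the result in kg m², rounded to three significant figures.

Unpierced body about its centre: I₀ = (1/12)M(a²+b²) = (1/12)(0.397)[(0.481)² + (0.754)²] = 0.026463 kg m².
The removed disk has mass m = M·πr²/(ab) = (0.397)·π(0.16)²/(0.481·0.754) = 0.088037 kg (same uniform areal density).
Its moment of inertia about the rotation axis (parallel-axis theorem): I_hole = (1/2)mr² + md² = (1/2)(0.088037)(0.16)² + (0.088037)(0.0218)² = 0.0011687 kg m².
Treating the hole as negative mass, I = I₀ − I_hole = 0.026463 − 0.0011687 = 0.025294 kg m².

0.0253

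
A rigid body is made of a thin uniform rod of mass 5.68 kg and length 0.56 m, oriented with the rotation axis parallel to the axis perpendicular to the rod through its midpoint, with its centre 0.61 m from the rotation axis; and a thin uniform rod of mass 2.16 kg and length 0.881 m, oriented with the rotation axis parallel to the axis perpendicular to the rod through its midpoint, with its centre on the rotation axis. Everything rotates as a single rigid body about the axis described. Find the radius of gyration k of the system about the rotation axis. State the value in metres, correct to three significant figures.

0.553

Thin rod: I_cm = (1/12)ML² = (1/12)(5.68)(0.56)² = 0.14844 kg m^2; centre at d = 0.61 m, so the parallel axis theorem gives I = 0.14844 + (5.68)(0.61)² = 2.262 kg m^2.
Thin rod: I_cm = (1/12)ML² = (1/12)(2.16)(0.881)² = 0.13971 kg m^2; axis through the centre, so I = 0.13971 kg m^2.
Total I = 2.4017 kg m^2; total mass M = 7.84 kg.
k = √(I/M) = √(2.4017/7.84) = 0.55348 m.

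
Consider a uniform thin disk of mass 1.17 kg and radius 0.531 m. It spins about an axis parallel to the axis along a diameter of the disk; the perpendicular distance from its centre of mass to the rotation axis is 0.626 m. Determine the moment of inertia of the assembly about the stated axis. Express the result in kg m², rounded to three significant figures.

I_cm = (1/4)MR² = (1/4)(1.17)(0.531)² = 0.082474 kg m²; centre at d = 0.626 m, so I = I_cm + Md² gives I = 0.082474 + (1.17)(0.626)² = 0.54097 kg m².

0.541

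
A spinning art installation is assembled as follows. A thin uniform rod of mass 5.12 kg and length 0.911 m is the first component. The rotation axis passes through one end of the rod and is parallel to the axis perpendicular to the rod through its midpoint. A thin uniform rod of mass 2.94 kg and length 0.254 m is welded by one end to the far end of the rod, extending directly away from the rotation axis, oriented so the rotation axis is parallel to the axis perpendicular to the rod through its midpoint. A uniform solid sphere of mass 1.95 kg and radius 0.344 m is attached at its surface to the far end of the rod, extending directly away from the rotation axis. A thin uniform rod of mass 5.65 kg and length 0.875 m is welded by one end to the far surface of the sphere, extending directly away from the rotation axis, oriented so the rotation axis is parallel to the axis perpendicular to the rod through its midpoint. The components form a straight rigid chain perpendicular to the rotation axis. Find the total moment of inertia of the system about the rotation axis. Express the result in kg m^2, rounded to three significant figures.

39.1

Thin rod: I_cm = (1/12)ML² = (1/12)(5.12)(0.911)² = 0.3541 kg m^2; centre at d = 0.4555 m, so I = I_cm + Md² gives I = 0.3541 + (5.12)(0.4555)² = 1.4164 kg m^2.
Thin rod: I_cm = (1/12)ML² = (1/12)(2.94)(0.254)² = 0.015806 kg m^2; centre at d = 0.4555 + 0.4555 + 0.127 = 1.038 m, so I = I_cm + Md² gives I = 0.015806 + (2.94)(1.038)² = 3.1835 kg m^2.
Solid sphere: I_cm = (2/5)MR² = (2/5)(1.95)(0.344)² = 0.092302 kg m^2; centre at d = 0.4555 + 0.4555 + 0.127 + 0.127 + 0.344 = 1.509 m, so I = I_cm + Md² gives I = 0.092302 + (1.95)(1.509)² = 4.5326 kg m^2.
Thin rod: I_cm = (1/12)ML² = (1/12)(5.65)(0.875)² = 0.36048 kg m^2; centre at d = 0.4555 + 0.4555 + 0.127 + 0.127 + 0.344 + 0.344 + 0.4375 = 2.2905 m, so I = I_cm + Md² gives I = 0.36048 + (5.65)(2.2905)² = 30.003 kg m^2.
Total I = 1.4164 + 3.1835 + 4.5326 + 30.003 = 39.135 kg m^2.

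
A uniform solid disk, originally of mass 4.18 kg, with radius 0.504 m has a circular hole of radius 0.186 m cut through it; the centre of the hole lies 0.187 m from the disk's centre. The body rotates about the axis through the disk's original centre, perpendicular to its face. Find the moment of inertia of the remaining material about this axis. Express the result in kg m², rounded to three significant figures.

0.501

Unpierced body about its centre: I₀ = (1/2)MR² = (1/2)(4.18)(0.504)² = 0.53089 kg m².
The removed disk has mass m = M·(r/R)² = (4.18)(0.186/0.504)² = 0.5693 kg (same uniform areal density).
Its moment of inertia about the rotation axis (parallel-axis theorem): I_hole = (1/2)mr² + md² = (1/2)(0.5693)(0.186)² + (0.5693)(0.187)² = 0.029756 kg m².
Treating the hole as negative mass, I = I₀ − I_hole = 0.53089 − 0.029756 = 0.50114 kg m².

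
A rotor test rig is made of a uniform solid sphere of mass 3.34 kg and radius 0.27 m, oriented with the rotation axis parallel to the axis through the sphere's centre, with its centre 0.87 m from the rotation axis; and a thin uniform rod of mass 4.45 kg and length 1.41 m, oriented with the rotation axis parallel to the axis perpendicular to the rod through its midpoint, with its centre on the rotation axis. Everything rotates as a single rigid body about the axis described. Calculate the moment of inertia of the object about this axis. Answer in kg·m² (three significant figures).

Solid sphere: I_cm = (2/5)MR² = (2/5)(3.34)(0.27)² = 0.097394 kg·m²; centre at d = 0.87 m, so I = I_cm + Md² gives I = 0.097394 + (3.34)(0.87)² = 2.6254 kg·m².
Thin rod: I_cm = (1/12)ML² = (1/12)(4.45)(1.41)² = 0.73725 kg·m²; axis through the centre, so I = 0.73725 kg·m².
Total I = 2.6254 + 0.73725 = 3.3627 kg·m².

3.36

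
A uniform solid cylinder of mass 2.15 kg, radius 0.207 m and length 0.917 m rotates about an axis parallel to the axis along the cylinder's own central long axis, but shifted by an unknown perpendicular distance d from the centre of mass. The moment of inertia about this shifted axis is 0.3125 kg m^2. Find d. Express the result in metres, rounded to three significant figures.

0.352

About the centre-of-mass axis, I_cm = (1/2)MR² = (1/2)(2.15)(0.207)² = 0.046063 kg m^2.
Parallel axis theorem: I = I_cm + Md², so Md² = 0.3125 − 0.046063 = 0.26644 kg m^2.
d = √(0.26644 / 2.15) = 0.35203 m.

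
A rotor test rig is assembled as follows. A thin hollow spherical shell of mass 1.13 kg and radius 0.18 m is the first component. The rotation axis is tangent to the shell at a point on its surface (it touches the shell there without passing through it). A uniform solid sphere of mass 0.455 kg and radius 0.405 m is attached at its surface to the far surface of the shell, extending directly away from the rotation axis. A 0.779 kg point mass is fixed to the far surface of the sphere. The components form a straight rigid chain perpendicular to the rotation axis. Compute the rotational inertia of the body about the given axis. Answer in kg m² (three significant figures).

Spherical shell: I_cm = (2/3)MR² = (2/3)(1.13)(0.18)² = 0.024408 kg m²; centre at d = 0.18 m, so the parallel axis theorem gives I = 0.024408 + (1.13)(0.18)² = 0.06102 kg m².
Solid sphere: I_cm = (2/5)MR² = (2/5)(0.455)(0.405)² = 0.029853 kg m²; centre at d = 0.18 + 0.18 + 0.405 = 0.765 m, so the parallel axis theorem gives I = 0.029853 + (0.455)(0.765)² = 0.29613 kg m².
Point mass: I_cm = 0; centre at d = 0.18 + 0.18 + 0.405 + 0.405 = 1.17 m, so the parallel axis theorem gives I = 0 + (0.779)(1.17)² = 1.0664 kg m².
Total I = 0.06102 + 0.29613 + 1.0664 = 1.4235 kg m².

1.42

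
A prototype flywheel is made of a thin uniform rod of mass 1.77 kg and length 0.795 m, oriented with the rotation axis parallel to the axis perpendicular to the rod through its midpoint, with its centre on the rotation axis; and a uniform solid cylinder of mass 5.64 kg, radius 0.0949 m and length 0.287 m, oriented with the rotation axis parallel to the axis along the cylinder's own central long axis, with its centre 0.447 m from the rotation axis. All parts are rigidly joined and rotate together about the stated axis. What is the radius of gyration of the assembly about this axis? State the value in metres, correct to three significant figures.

0.410

Thin rod: I_cm = (1/12)ML² = (1/12)(1.77)(0.795)² = 0.093224 kg·m²; axis through the centre, so I = 0.093224 kg·m².
Solid cylinder: I_cm = (1/2)MR² = (1/2)(5.64)(0.0949)² = 0.025397 kg·m²; centre at d = 0.447 m, so the parallel axis theorem gives I = 0.025397 + (5.64)(0.447)² = 1.1523 kg·m².
Total I = 1.2455 kg·m²; total mass M = 7.41 kg.
k = √(I/M) = √(1.2455/7.41) = 0.40999 m.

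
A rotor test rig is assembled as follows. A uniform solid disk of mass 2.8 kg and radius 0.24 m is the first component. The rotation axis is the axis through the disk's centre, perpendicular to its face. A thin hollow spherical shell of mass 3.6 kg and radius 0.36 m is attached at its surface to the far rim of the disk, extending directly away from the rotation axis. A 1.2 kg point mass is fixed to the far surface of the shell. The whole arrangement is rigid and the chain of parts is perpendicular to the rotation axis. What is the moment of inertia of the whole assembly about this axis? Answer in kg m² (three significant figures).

Solid disk: I_cm = (1/2)MR² = (1/2)(2.8)(0.24)² = 0.08064 kg m²; axis through the centre, so I = 0.08064 kg m².
Spherical shell: I_cm = (2/3)MR² = (2/3)(3.6)(0.36)² = 0.31104 kg m²; centre at d = 0.24 + 0.36 = 0.6 m, so I = I_cm + Md² gives I = 0.31104 + (3.6)(0.6)² = 1.607 kg m².
Point mass: I_cm = 0; centre at d = 0.24 + 0.36 + 0.36 = 0.96 m, so I = I_cm + Md² gives I = 0 + (1.2)(0.96)² = 1.1059 kg m².
Total I = 0.08064 + 1.607 + 1.1059 = 2.7936 kg m².

2.79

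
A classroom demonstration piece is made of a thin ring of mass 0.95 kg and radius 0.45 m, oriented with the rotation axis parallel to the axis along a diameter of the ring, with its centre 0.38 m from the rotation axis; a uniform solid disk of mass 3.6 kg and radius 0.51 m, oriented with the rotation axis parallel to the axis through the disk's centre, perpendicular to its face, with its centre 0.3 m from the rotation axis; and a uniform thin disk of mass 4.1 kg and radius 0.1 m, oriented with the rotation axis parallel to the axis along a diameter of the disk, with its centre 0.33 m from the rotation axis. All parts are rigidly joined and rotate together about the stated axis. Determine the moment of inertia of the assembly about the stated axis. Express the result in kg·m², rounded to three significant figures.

1.48

Thin ring: I_cm = (1/2)MR² = (1/2)(0.95)(0.45)² = 0.096187 kg·m²; centre at d = 0.38 m, so the parallel axis theorem gives I = 0.096187 + (0.95)(0.38)² = 0.23337 kg·m².
Solid disk: I_cm = (1/2)MR² = (1/2)(3.6)(0.51)² = 0.46818 kg·m²; centre at d = 0.3 m, so the parallel axis theorem gives I = 0.46818 + (3.6)(0.3)² = 0.79218 kg·m².
Thin disk: I_cm = (1/4)MR² = (1/4)(4.1)(0.1)² = 0.01025 kg·m²; centre at d = 0.33 m, so the parallel axis theorem gives I = 0.01025 + (4.1)(0.33)² = 0.45674 kg·m².
Total I = 0.23337 + 0.79218 + 0.45674 = 1.4823 kg·m².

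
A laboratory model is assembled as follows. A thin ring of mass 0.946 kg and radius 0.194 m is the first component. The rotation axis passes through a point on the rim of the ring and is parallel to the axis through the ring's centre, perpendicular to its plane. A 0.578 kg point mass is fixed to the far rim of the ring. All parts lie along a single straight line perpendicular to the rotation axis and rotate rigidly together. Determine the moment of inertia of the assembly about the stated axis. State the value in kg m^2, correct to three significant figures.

Thin ring: I_cm = MR² = (0.946)(0.194)² = 0.035604 kg m^2; centre at d = 0.194 m, so the parallel axis theorem gives I = 0.035604 + (0.946)(0.194)² = 0.071207 kg m^2.
Point mass: I_cm = 0; centre at d = 0.194 + 0.194 = 0.388 m, so the parallel axis theorem gives I = 0 + (0.578)(0.388)² = 0.087014 kg m^2.
Total I = 0.071207 + 0.087014 = 0.15822 kg m^2.

0.158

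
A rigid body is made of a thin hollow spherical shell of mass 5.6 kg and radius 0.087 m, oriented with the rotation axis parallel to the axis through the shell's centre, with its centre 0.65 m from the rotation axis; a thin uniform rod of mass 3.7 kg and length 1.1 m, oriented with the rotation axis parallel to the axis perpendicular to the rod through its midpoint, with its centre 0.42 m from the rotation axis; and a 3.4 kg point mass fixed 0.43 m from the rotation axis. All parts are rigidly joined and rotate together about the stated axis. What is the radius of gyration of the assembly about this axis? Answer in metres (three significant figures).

0.565

Spherical shell: I_cm = (2/3)MR² = (2/3)(5.6)(0.087)² = 0.028258 kg m^2; centre at d = 0.65 m, so I = I_cm + Md² gives I = 0.028258 + (5.6)(0.65)² = 2.3943 kg m^2.
Thin rod: I_cm = (1/12)ML² = (1/12)(3.7)(1.1)² = 0.37308 kg m^2; centre at d = 0.42 m, so I = I_cm + Md² gives I = 0.37308 + (3.7)(0.42)² = 1.0258 kg m^2.
Point mass: I_cm = 0; centre at d = 0.43 m, so I = I_cm + Md² gives I = 0 + (3.4)(0.43)² = 0.62866 kg m^2.
Total I = 4.0487 kg m^2; total mass M = 12.7 kg.
k = √(I/M) = √(4.0487/12.7) = 0.56462 m.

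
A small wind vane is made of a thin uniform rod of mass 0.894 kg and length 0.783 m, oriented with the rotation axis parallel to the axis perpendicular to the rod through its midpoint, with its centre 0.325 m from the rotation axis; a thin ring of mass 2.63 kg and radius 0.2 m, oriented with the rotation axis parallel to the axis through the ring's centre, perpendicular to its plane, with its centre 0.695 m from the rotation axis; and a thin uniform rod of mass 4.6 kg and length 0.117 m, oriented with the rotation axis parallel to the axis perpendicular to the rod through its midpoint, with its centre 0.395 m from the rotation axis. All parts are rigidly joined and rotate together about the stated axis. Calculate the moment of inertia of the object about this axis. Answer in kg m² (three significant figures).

2.24

Thin rod: I_cm = (1/12)ML² = (1/12)(0.894)(0.783)² = 0.045675 kg m²; centre at d = 0.325 m, so I = I_cm + Md² gives I = 0.045675 + (0.894)(0.325)² = 0.1401 kg m².
Thin ring: I_cm = MR² = (2.63)(0.2)² = 0.1052 kg m²; centre at d = 0.695 m, so I = I_cm + Md² gives I = 0.1052 + (2.63)(0.695)² = 1.3756 kg m².
Thin rod: I_cm = (1/12)ML² = (1/12)(4.6)(0.117)² = 0.0052474 kg m²; centre at d = 0.395 m, so I = I_cm + Md² gives I = 0.0052474 + (4.6)(0.395)² = 0.72296 kg m².
Total I = 0.1401 + 1.3756 + 0.72296 = 2.2386 kg m².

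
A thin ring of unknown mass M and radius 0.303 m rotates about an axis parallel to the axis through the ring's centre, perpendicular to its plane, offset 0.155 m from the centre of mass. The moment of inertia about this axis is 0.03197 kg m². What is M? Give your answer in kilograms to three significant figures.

0.276

I = I_cm + Md² = MR² + Md² = M·[1·(0.303)² + (0.155)²] = M·0.11583.
So M = 0.03197 / 0.11583 = 0.276 kg.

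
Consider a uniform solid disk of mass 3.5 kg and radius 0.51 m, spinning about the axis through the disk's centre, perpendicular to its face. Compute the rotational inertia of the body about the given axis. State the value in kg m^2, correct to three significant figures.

0.455

I_cm = (1/2)MR² = (1/2)(3.5)(0.51)² = 0.45517 kg m^2; axis through the centre, so I = 0.45517 kg m^2.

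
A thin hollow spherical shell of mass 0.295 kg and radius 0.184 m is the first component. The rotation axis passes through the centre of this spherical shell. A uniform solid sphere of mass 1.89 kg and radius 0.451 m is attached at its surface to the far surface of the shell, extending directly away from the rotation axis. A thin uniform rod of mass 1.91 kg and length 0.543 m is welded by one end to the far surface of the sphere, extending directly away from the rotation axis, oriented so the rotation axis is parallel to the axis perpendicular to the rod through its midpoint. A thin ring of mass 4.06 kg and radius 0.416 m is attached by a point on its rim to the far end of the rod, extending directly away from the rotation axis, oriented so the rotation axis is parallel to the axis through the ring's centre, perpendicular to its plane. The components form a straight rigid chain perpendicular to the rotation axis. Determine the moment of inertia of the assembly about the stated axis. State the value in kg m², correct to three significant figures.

22.2

Spherical shell: I_cm = (2/3)MR² = (2/3)(0.295)(0.184)² = 0.0066583 kg m²; axis through the centre, so I = 0.0066583 kg m².
Solid sphere: I_cm = (2/5)MR² = (2/5)(1.89)(0.451)² = 0.15377 kg m²; centre at d = 0.184 + 0.451 = 0.635 m, so I = I_cm + Md² gives I = 0.15377 + (1.89)(0.635)² = 0.91587 kg m².
Thin rod: I_cm = (1/12)ML² = (1/12)(1.91)(0.543)² = 0.04693 kg m²; centre at d = 0.184 + 0.451 + 0.451 + 0.2715 = 1.3575 m, so I = I_cm + Md² gives I = 0.04693 + (1.91)(1.3575)² = 3.5667 kg m².
Thin ring: I_cm = MR² = (4.06)(0.416)² = 0.70261 kg m²; centre at d = 0.184 + 0.451 + 0.451 + 0.2715 + 0.2715 + 0.416 = 2.045 m, so I = I_cm + Md² gives I = 0.70261 + (4.06)(2.045)² = 17.682 kg m².
Total I = 0.0066583 + 0.91587 + 3.5667 + 17.682 = 22.171 kg m².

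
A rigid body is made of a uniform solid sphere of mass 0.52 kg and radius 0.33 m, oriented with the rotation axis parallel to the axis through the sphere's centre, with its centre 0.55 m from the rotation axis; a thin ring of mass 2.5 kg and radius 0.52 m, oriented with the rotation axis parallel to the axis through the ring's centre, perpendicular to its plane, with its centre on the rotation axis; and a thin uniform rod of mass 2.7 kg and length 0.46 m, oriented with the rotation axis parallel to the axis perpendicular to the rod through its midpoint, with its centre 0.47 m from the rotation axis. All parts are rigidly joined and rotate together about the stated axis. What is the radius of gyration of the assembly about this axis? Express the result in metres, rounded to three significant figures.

0.512

Solid sphere: I_cm = (2/5)MR² = (2/5)(0.52)(0.33)² = 0.022651 kg·m²; centre at d = 0.55 m, so the parallel axis theorem gives I = 0.022651 + (0.52)(0.55)² = 0.17995 kg·m².
Thin ring: I_cm = MR² = (2.5)(0.52)² = 0.676 kg·m²; axis through the centre, so I = 0.676 kg·m².
Thin rod: I_cm = (1/12)ML² = (1/12)(2.7)(0.46)² = 0.04761 kg·m²; centre at d = 0.47 m, so the parallel axis theorem gives I = 0.04761 + (2.7)(0.47)² = 0.64404 kg·m².
Total I = 1.5 kg·m²; total mass M = 5.72 kg.
k = √(I/M) = √(1.5/5.72) = 0.51209 m.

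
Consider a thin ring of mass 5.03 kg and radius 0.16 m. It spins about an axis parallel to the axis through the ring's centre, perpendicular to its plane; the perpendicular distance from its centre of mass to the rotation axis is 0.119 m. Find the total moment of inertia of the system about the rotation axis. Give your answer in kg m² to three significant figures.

I_cm = MR² = (5.03)(0.16)² = 0.12877 kg m²; centre at d = 0.119 m, so I = I_cm + Md² gives I = 0.12877 + (5.03)(0.119)² = 0.2 kg m².

0.200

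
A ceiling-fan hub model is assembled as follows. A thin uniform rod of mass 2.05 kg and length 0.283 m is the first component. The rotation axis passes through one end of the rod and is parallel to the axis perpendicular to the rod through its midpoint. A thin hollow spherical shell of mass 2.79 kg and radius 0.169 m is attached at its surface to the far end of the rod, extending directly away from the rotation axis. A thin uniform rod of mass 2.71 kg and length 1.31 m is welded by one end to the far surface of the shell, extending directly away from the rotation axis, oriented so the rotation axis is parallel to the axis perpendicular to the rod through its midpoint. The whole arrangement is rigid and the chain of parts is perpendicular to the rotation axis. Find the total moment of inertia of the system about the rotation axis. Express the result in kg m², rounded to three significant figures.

5.48

Thin rod: I_cm = (1/12)ML² = (1/12)(2.05)(0.283)² = 0.013682 kg m²; centre at d = 0.1415 m, so the parallel axis theorem gives I = 0.013682 + (2.05)(0.1415)² = 0.054727 kg m².
Spherical shell: I_cm = (2/3)MR² = (2/3)(2.79)(0.169)² = 0.053123 kg m²; centre at d = 0.1415 + 0.1415 + 0.169 = 0.452 m, so the parallel axis theorem gives I = 0.053123 + (2.79)(0.452)² = 0.62313 kg m².
Thin rod: I_cm = (1/12)ML² = (1/12)(2.71)(1.31)² = 0.38755 kg m²; centre at d = 0.1415 + 0.1415 + 0.169 + 0.169 + 0.655 = 1.276 m, so the parallel axis theorem gives I = 0.38755 + (2.71)(1.276)² = 4.7999 kg m².
Total I = 0.054727 + 0.62313 + 4.7999 = 5.4778 kg m².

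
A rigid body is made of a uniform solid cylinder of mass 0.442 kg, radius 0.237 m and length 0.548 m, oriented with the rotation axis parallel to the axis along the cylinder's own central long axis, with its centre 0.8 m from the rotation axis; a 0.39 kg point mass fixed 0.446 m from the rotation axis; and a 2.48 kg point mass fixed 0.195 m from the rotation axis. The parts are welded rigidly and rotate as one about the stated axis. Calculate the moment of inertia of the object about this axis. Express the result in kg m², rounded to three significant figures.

Solid cylinder: I_cm = (1/2)MR² = (1/2)(0.442)(0.237)² = 0.012413 kg m²; centre at d = 0.8 m, so the parallel axis theorem gives I = 0.012413 + (0.442)(0.8)² = 0.29529 kg m².
Point mass: I_cm = 0; centre at d = 0.446 m, so the parallel axis theorem gives I = 0 + (0.39)(0.446)² = 0.077577 kg m².
Point mass: I_cm = 0; centre at d = 0.195 m, so the parallel axis theorem gives I = 0 + (2.48)(0.195)² = 0.094302 kg m².
Total I = 0.29529 + 0.077577 + 0.094302 = 0.46717 kg m².

0.467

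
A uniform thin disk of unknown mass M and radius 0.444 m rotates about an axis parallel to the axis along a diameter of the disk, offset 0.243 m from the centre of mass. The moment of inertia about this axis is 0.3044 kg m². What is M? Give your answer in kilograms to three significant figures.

2.81

I = I_cm + Md² = (1/4)MR² + Md² = M·[0.25·(0.444)² + (0.243)²] = M·0.10833.
So M = 0.3044 / 0.10833 = 2.8099 kg.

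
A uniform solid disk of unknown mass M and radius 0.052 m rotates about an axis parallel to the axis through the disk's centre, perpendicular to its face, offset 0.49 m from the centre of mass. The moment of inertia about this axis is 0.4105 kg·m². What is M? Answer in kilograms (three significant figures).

I = I_cm + Md² = (1/2)MR² + Md² = M·[0.5·(0.052)² + (0.49)²] = M·0.24145.
So M = 0.4105 / 0.24145 = 1.7001 kg.

1.70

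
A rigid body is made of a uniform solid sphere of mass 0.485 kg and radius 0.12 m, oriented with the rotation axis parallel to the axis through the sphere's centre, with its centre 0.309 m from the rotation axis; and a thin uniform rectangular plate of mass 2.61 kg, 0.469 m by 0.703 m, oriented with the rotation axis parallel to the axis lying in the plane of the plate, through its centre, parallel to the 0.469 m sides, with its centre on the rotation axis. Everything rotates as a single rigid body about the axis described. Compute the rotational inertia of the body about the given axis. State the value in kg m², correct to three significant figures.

0.157

Solid sphere: I_cm = (2/5)MR² = (2/5)(0.485)(0.12)² = 0.0027936 kg m²; centre at d = 0.309 m, so the parallel axis theorem gives I = 0.0027936 + (0.485)(0.309)² = 0.049102 kg m².
Rectangular plate: I_cm = (1/12)Mb² = (1/12)(2.61)(0.703)² = 0.10749 kg m²; axis through the centre, so I = 0.10749 kg m².
Total I = 0.049102 + 0.10749 = 0.15659 kg m².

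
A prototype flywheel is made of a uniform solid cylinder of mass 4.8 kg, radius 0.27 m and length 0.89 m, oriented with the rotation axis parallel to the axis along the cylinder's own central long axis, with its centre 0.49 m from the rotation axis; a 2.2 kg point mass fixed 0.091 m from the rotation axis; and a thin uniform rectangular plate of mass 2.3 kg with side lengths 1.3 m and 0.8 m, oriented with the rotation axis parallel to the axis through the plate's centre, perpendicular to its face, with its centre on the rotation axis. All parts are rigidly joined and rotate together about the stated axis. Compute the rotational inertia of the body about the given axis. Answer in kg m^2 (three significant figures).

1.79

Solid cylinder: I_cm = (1/2)MR² = (1/2)(4.8)(0.27)² = 0.17496 kg m^2; centre at d = 0.49 m, so I = I_cm + Md² gives I = 0.17496 + (4.8)(0.49)² = 1.3274 kg m^2.
Point mass: I_cm = 0; centre at d = 0.091 m, so I = I_cm + Md² gives I = 0 + (2.2)(0.091)² = 0.018218 kg m^2.
Rectangular plate: I_cm = (1/12)M(a²+b²) = (1/12)(2.3)[(1.3)² + (0.8)²] = 0.44658 kg m^2; axis through the centre, so I = 0.44658 kg m^2.
Total I = 1.3274 + 0.018218 + 0.44658 = 1.7922 kg m^2.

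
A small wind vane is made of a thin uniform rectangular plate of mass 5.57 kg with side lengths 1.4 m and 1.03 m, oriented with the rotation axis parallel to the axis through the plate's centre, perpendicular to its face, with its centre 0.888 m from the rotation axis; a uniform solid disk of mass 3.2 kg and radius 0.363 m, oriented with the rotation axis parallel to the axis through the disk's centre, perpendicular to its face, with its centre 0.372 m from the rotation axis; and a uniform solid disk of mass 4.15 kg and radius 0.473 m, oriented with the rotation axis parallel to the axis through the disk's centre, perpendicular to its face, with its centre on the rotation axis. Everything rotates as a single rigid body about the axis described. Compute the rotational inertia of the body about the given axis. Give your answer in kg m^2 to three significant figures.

Rectangular plate: I_cm = (1/12)M(a²+b²) = (1/12)(5.57)[(1.4)² + (1.03)²] = 1.4022 kg m^2; centre at d = 0.888 m, so the parallel axis theorem gives I = 1.4022 + (5.57)(0.888)² = 5.7944 kg m^2.
Solid disk: I_cm = (1/2)MR² = (1/2)(3.2)(0.363)² = 0.21083 kg m^2; centre at d = 0.372 m, so the parallel axis theorem gives I = 0.21083 + (3.2)(0.372)² = 0.65366 kg m^2.
Solid disk: I_cm = (1/2)MR² = (1/2)(4.15)(0.473)² = 0.46424 kg m^2; axis through the centre, so I = 0.46424 kg m^2.
Total I = 5.7944 + 0.65366 + 0.46424 = 6.9123 kg m^2.

6.91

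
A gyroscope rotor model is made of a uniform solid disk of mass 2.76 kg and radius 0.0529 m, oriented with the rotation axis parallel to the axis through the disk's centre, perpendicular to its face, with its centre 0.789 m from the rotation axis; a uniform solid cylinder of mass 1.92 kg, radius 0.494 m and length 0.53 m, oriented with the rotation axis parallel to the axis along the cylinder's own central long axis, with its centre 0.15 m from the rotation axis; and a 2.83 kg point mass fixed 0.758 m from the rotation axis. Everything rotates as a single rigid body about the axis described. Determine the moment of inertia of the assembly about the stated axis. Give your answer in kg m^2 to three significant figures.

Solid disk: I_cm = (1/2)MR² = (1/2)(2.76)(0.0529)² = 0.0038618 kg m^2; centre at d = 0.789 m, so the parallel axis theorem gives I = 0.0038618 + (2.76)(0.789)² = 1.722 kg m^2.
Solid cylinder: I_cm = (1/2)MR² = (1/2)(1.92)(0.494)² = 0.23427 kg m^2; centre at d = 0.15 m, so the parallel axis theorem gives I = 0.23427 + (1.92)(0.15)² = 0.27747 kg m^2.
Point mass: I_cm = 0; centre at d = 0.758 m, so the parallel axis theorem gives I = 0 + (2.83)(0.758)² = 1.626 kg m^2.
Total I = 1.722 + 0.27747 + 1.626 = 3.6255 kg m^2.

3.63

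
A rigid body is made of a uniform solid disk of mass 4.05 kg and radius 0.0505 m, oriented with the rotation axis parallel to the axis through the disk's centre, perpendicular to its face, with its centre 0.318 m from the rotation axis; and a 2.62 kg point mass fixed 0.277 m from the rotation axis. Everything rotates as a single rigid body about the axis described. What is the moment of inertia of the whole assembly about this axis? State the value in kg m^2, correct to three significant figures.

Solid disk: I_cm = (1/2)MR² = (1/2)(4.05)(0.0505)² = 0.0051643 kg m^2; centre at d = 0.318 m, so the parallel axis theorem gives I = 0.0051643 + (4.05)(0.318)² = 0.41472 kg m^2.
Point mass: I_cm = 0; centre at d = 0.277 m, so the parallel axis theorem gives I = 0 + (2.62)(0.277)² = 0.20103 kg m^2.
Total I = 0.41472 + 0.20103 = 0.61575 kg m^2.

0.616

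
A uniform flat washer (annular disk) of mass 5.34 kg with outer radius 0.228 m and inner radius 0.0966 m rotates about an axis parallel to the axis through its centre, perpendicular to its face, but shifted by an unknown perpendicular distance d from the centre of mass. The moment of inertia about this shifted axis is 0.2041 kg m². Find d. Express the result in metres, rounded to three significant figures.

About the centre-of-mass axis, I_cm = (1/2)M(R²+r²) = (1/2)(5.34)[(0.228)² + (0.0966)²] = 0.16371 kg m².
Parallel axis theorem: I = I_cm + Md², so Md² = 0.2041 − 0.16371 = 0.040387 kg m².
d = √(0.040387 / 5.34) = 0.086967 m.

0.0870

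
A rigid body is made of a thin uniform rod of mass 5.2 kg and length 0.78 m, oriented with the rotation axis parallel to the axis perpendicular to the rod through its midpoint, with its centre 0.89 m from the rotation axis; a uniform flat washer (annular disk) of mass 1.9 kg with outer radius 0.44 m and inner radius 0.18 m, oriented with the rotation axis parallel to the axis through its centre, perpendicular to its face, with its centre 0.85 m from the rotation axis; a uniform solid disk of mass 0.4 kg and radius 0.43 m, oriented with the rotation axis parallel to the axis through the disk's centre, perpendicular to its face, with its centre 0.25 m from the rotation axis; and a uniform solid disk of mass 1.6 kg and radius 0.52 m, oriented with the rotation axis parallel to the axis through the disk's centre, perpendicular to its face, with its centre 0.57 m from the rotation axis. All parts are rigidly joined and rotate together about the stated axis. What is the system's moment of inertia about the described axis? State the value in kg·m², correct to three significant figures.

6.77

Thin rod: I_cm = (1/12)ML² = (1/12)(5.2)(0.78)² = 0.26364 kg·m²; centre at d = 0.89 m, so I = I_cm + Md² gives I = 0.26364 + (5.2)(0.89)² = 4.3826 kg·m².
Annular disk: I_cm = (1/2)M(R²+r²) = (1/2)(1.9)[(0.44)² + (0.18)²] = 0.2147 kg·m²; centre at d = 0.85 m, so I = I_cm + Md² gives I = 0.2147 + (1.9)(0.85)² = 1.5874 kg·m².
Solid disk: I_cm = (1/2)MR² = (1/2)(0.4)(0.43)² = 0.03698 kg·m²; centre at d = 0.25 m, so I = I_cm + Md² gives I = 0.03698 + (0.4)(0.25)² = 0.06198 kg·m².
Solid disk: I_cm = (1/2)MR² = (1/2)(1.6)(0.52)² = 0.21632 kg·m²; centre at d = 0.57 m, so I = I_cm + Md² gives I = 0.21632 + (1.6)(0.57)² = 0.73616 kg·m².
Total I = 4.3826 + 1.5874 + 0.06198 + 0.73616 = 6.7681 kg·m².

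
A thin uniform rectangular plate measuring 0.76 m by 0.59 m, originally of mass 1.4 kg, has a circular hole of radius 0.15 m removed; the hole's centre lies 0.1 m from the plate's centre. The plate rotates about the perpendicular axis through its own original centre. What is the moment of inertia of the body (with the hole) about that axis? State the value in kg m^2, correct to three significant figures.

0.103

Unpierced body about its centre: I₀ = (1/12)M(a²+b²) = (1/12)(1.4)[(0.76)² + (0.59)²] = 0.108 kg m^2.
The removed disk has mass m = M·πr²/(ab) = (1.4)·π(0.15)²/(0.76·0.59) = 0.2207 kg (same uniform areal density).
Its moment of inertia about the rotation axis (parallel-axis theorem): I_hole = (1/2)mr² + md² = (1/2)(0.2207)(0.15)² + (0.2207)(0.1)² = 0.0046898 kg m^2.
Treating the hole as negative mass, I = I₀ − I_hole = 0.108 − 0.0046898 = 0.10331 kg m^2.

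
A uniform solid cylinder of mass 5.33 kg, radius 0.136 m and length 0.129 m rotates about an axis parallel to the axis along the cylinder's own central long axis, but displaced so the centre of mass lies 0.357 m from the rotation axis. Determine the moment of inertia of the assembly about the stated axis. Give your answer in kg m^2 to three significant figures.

I_cm = (1/2)MR² = (1/2)(5.33)(0.136)² = 0.049292 kg m^2; centre at d = 0.357 m, so the parallel axis theorem gives I = 0.049292 + (5.33)(0.357)² = 0.7286 kg m^2.

0.729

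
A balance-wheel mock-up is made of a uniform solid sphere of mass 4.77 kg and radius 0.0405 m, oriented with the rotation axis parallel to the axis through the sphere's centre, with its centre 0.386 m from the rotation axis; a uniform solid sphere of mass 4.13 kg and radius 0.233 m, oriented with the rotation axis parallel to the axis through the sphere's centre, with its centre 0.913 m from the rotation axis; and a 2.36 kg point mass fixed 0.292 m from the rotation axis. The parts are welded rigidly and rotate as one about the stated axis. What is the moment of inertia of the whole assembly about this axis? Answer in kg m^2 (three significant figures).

Solid sphere: I_cm = (2/5)MR² = (2/5)(4.77)(0.0405)² = 0.0031296 kg m^2; centre at d = 0.386 m, so I = I_cm + Md² gives I = 0.0031296 + (4.77)(0.386)² = 0.71384 kg m^2.
Solid sphere: I_cm = (2/5)MR² = (2/5)(4.13)(0.233)² = 0.089685 kg m^2; centre at d = 0.913 m, so I = I_cm + Md² gives I = 0.089685 + (4.13)(0.913)² = 3.5323 kg m^2.
Point mass: I_cm = 0; centre at d = 0.292 m, so I = I_cm + Md² gives I = 0 + (2.36)(0.292)² = 0.20122 kg m^2.
Total I = 0.71384 + 3.5323 + 0.20122 = 4.4474 kg m^2.

4.45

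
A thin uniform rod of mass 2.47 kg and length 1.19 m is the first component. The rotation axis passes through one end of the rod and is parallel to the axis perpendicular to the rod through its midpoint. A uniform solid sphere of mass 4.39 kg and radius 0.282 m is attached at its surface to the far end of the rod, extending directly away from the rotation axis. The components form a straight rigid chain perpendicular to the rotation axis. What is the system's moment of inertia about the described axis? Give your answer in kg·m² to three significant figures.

Thin rod: I_cm = (1/12)ML² = (1/12)(2.47)(1.19)² = 0.29148 kg·m²; centre at d = 0.595 m, so the parallel axis theorem gives I = 0.29148 + (2.47)(0.595)² = 1.1659 kg·m².
Solid sphere: I_cm = (2/5)MR² = (2/5)(4.39)(0.282)² = 0.13964 kg·m²; centre at d = 0.595 + 0.595 + 0.282 = 1.472 m, so the parallel axis theorem gives I = 0.13964 + (4.39)(1.472)² = 9.6518 kg·m².
Total I = 1.1659 + 9.6518 = 10.818 kg·m².

10.8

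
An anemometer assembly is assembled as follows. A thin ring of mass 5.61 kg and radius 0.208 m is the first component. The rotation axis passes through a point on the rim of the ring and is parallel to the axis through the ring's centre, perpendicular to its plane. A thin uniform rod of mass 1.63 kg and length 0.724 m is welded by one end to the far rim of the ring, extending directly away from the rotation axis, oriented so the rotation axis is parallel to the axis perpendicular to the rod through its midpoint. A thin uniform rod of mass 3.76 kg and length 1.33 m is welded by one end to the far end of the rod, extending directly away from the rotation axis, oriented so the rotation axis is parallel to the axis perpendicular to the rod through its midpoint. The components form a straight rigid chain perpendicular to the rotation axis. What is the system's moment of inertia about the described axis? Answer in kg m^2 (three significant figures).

Thin ring: I_cm = MR² = (5.61)(0.208)² = 0.24271 kg m^2; centre at d = 0.208 m, so I = I_cm + Md² gives I = 0.24271 + (5.61)(0.208)² = 0.48542 kg m^2.
Thin rod: I_cm = (1/12)ML² = (1/12)(1.63)(0.724)² = 0.071201 kg m^2; centre at d = 0.208 + 0.208 + 0.362 = 0.778 m, so I = I_cm + Md² gives I = 0.071201 + (1.63)(0.778)² = 1.0578 kg m^2.
Thin rod: I_cm = (1/12)ML² = (1/12)(3.76)(1.33)² = 0.55426 kg m^2; centre at d = 0.208 + 0.208 + 0.362 + 0.362 + 0.665 = 1.805 m, so I = I_cm + Md² gives I = 0.55426 + (3.76)(1.805)² = 12.804 kg m^2.
Total I = 0.48542 + 1.0578 + 12.804 = 14.348 kg m^2.

14.3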